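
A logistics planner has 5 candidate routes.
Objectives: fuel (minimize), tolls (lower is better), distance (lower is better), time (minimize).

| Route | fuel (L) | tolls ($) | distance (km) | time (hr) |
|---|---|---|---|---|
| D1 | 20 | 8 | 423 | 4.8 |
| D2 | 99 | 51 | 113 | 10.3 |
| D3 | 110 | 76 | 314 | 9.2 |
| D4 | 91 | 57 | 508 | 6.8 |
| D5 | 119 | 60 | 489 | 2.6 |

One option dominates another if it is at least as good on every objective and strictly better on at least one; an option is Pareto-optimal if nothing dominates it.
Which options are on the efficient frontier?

D1: not dominated (best fuel).
D2: not dominated (best distance).
D3: not dominated.
D4: dominated by D1 (fuel 20≤91, tolls 8≤57, distance 423≤508, time 4.8≤6.8).
D5: not dominated (best time).

D1, D2, D3, D5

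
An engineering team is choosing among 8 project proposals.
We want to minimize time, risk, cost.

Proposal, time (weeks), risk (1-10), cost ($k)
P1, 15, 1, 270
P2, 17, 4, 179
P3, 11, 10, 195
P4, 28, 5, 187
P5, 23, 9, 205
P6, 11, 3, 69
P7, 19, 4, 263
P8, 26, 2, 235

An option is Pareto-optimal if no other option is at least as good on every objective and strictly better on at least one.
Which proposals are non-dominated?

P1: not dominated (best risk).
P2: dominated by P6 (time 11≤17, risk 3≤4, cost 69≤179).
P3: dominated by P6 (time 11≤11, risk 3≤10, cost 69≤195).
P4: dominated by P2 (time 17≤28, risk 4≤5, cost 179≤187).
P5: dominated by P2 (time 17≤23, risk 4≤9, cost 179≤205).
P6: not dominated (best cost).
P7: dominated by P2 (time 17≤19, risk 4≤4, cost 179≤263).
P8: not dominated.

P1, P6, P8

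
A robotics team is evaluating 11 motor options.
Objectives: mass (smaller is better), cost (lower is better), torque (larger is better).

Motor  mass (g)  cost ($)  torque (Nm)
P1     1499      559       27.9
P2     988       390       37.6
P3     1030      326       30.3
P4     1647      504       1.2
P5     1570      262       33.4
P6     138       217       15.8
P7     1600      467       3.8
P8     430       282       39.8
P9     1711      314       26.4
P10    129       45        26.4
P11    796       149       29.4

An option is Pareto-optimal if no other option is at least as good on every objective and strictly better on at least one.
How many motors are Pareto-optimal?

4

P1: dominated by P2 (mass 988≤1499, cost 390≤559, torque 37.6≥27.9).
P2: dominated by P8 (mass 430≤988, cost 282≤390, torque 39.8≥37.6).
P3: dominated by P8 (mass 430≤1030, cost 282≤326, torque 39.8≥30.3).
P4: dominated by P2 (mass 988≤1647, cost 390≤504, torque 37.6≥1.2).
P5: not dominated.
P6: dominated by P10 (mass 129≤138, cost 45≤217, torque 26.4≥15.8).
P7: dominated by P2 (mass 988≤1600, cost 390≤467, torque 37.6≥3.8).
P8: not dominated (best torque).
P9: dominated by P5 (mass 1570≤1711, cost 262≤314, torque 33.4≥26.4).
P10: not dominated (best mass).
P11: not dominated.
Pareto-optimal: P5, P8, P10, P11 → 4.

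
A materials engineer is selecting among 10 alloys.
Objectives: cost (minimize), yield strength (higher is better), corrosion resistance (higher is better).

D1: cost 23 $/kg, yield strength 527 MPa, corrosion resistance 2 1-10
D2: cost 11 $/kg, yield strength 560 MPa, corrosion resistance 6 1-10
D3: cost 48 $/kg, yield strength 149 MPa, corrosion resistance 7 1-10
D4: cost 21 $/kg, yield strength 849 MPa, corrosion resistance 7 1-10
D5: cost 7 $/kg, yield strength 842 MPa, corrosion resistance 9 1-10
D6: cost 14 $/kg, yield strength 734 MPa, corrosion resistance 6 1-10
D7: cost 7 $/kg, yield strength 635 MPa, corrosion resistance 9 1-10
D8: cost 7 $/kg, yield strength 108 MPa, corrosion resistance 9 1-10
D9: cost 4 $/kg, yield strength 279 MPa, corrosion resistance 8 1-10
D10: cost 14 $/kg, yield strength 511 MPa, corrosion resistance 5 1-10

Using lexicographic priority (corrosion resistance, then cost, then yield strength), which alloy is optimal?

First maximize corrosion resistance: best is 9, kept {D5, D7, D8}.
Then minimize cost: best is 7, kept {D5, D7, D8}.
Then maximize yield strength: best is 842, kept {D5}.

D5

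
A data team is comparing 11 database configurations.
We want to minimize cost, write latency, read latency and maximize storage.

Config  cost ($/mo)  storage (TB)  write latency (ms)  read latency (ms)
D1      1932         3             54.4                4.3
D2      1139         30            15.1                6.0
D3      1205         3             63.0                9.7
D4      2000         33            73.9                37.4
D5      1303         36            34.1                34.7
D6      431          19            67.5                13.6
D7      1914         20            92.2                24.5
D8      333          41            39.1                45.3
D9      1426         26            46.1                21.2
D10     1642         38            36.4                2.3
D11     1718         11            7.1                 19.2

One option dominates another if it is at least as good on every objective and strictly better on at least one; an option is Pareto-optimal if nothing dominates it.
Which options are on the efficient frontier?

D1: dominated by D10 (cost 1642≤1932, storage 38≥3, write latency 36.4≤54.4, read latency 2.3≤4.3).
D2: not dominated.
D3: dominated by D2 (cost 1139≤1205, storage 30≥3, write latency 15.1≤63.0, read latency 6.0≤9.7).
D4: dominated by D5 (cost 1303≤2000, storage 36≥33, write latency 34.1≤73.9, read latency 34.7≤37.4).
D5: not dominated.
D6: not dominated.
D7: dominated by D2 (cost 1139≤1914, storage 30≥20, write latency 15.1≤92.2, read latency 6.0≤24.5).
D8: not dominated (best cost).
D9: dominated by D2 (cost 1139≤1426, storage 30≥26, write latency 15.1≤46.1, read latency 6.0≤21.2).
D10: not dominated (best read latency).
D11: not dominated (best write latency).

D2, D5, D6, D8, D10, D11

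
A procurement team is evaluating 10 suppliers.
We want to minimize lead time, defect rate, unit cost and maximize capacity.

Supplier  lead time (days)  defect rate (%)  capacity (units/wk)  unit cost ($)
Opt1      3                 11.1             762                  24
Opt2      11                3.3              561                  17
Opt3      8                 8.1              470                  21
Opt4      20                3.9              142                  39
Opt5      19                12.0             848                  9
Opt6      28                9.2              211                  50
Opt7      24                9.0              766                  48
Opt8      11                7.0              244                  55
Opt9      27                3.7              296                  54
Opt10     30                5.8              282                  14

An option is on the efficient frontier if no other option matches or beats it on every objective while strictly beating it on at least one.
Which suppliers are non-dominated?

Opt1: not dominated (best lead time).
Opt2: not dominated (best defect rate).
Opt3: not dominated.
Opt4: dominated by Opt2 (lead time 11≤20, defect rate 3.3≤3.9, capacity 561≥142, unit cost 17≤39).
Opt5: not dominated (best capacity).
Opt6: dominated by Opt2 (lead time 11≤28, defect rate 3.3≤9.2, capacity 561≥211, unit cost 17≤50).
Opt7: not dominated.
Opt8: dominated by Opt2 (lead time 11≤11, defect rate 3.3≤7.0, capacity 561≥244, unit cost 17≤55).
Opt9: dominated by Opt2 (lead time 11≤27, defect rate 3.3≤3.7, capacity 561≥296, unit cost 17≤54).
Opt10: not dominated.

Opt1, Opt2, Opt3, Opt5, Opt7, Opt10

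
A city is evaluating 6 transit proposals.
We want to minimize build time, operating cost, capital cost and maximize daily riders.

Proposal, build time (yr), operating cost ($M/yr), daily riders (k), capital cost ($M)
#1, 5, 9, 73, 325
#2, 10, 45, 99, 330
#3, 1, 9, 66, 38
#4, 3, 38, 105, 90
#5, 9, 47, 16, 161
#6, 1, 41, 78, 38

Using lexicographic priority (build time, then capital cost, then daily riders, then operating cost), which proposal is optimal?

#6

First minimize build time: best is 1, kept {#3, #6}.
Then minimize capital cost: best is 38, kept {#3, #6}.
Then maximize daily riders: best is 78, kept {#6}.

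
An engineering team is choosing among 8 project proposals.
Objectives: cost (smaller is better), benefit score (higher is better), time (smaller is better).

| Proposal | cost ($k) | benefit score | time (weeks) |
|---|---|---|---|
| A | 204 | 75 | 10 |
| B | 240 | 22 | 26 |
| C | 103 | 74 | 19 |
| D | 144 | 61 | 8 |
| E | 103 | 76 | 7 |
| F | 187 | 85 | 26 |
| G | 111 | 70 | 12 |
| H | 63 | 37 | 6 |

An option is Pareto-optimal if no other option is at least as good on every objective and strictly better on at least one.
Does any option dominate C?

E vs C: cost 103≤103, benefit score 76≥74, time 7≤19 — E is at least as good on every objective and strictly better on at least one, so E dominates C.

Yes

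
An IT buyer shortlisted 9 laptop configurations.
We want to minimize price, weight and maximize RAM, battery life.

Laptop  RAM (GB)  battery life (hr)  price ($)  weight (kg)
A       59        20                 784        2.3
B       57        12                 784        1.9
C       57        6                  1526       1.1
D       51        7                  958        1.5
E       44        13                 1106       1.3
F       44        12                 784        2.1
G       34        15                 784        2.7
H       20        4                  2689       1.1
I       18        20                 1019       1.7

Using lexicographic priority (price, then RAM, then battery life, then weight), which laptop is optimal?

A

First minimize price: best is 784, kept {A, B, F, G}.
Then maximize RAM: best is 59, kept {A}.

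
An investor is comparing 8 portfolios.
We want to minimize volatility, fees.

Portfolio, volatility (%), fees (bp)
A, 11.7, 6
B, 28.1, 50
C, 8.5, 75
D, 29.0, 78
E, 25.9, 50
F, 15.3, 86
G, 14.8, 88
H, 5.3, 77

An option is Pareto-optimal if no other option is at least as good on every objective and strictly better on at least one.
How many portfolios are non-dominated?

3

A: not dominated (best fees).
B: dominated by A (volatility 11.7≤28.1, fees 6≤50).
C: not dominated.
D: dominated by A (volatility 11.7≤29.0, fees 6≤78).
E: dominated by A (volatility 11.7≤25.9, fees 6≤50).
F: dominated by A (volatility 11.7≤15.3, fees 6≤86).
G: dominated by A (volatility 11.7≤14.8, fees 6≤88).
H: not dominated (best volatility).
Pareto-optimal: A, C, H → 3.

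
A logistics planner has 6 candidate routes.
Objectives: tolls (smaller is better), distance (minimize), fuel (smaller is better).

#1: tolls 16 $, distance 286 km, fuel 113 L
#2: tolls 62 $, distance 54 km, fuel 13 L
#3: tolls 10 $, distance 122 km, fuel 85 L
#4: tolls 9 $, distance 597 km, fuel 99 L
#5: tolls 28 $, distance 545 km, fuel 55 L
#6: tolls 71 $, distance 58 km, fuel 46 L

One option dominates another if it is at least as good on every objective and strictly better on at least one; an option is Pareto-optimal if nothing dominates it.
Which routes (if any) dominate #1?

#3: tolls 10≤16, distance 122≤286, fuel 85≤113 — dominates #1.
Others (#2, #4, #5, #6) are each worse than #1 on at least one objective.

#3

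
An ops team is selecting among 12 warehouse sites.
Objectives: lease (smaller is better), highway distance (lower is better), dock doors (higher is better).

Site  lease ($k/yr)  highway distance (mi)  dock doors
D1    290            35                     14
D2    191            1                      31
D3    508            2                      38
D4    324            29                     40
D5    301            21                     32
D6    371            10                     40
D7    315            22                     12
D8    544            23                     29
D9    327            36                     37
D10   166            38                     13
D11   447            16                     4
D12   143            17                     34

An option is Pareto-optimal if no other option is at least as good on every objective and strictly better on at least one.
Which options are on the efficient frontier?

D2, D3, D4, D6, D12

D1: dominated by D2 (lease 191≤290, highway distance 1≤35, dock doors 31≥14).
D2: not dominated (best highway distance).
D3: not dominated.
D4: not dominated.
D5: dominated by D12 (lease 143≤301, highway distance 17≤21, dock doors 34≥32).
D6: not dominated.
D7: dominated by D2 (lease 191≤315, highway distance 1≤22, dock doors 31≥12).
D8: dominated by D2 (lease 191≤544, highway distance 1≤23, dock doors 31≥29).
D9: dominated by D4 (lease 324≤327, highway distance 29≤36, dock doors 40≥37).
D10: dominated by D12 (lease 143≤166, highway distance 17≤38, dock doors 34≥13).
D11: dominated by D2 (lease 191≤447, highway distance 1≤16, dock doors 31≥4).
D12: not dominated (best lease).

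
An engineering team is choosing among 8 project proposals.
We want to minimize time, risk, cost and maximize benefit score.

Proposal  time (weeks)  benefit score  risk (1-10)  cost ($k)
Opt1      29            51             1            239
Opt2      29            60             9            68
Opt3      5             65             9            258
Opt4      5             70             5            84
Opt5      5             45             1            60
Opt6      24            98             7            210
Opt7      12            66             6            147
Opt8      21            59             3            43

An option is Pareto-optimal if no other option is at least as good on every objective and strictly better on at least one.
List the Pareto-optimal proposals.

Opt1: not dominated.
Opt2: not dominated.
Opt3: dominated by Opt4 (time 5≤5, benefit score 70≥65, risk 5≤9, cost 84≤258).
Opt4: not dominated.
Opt5: not dominated.
Opt6: not dominated (best benefit score).
Opt7: dominated by Opt4 (time 5≤12, benefit score 70≥66, risk 5≤6, cost 84≤147).
Opt8: not dominated (best cost).

Opt1, Opt2, Opt4, Opt5, Opt6, Opt8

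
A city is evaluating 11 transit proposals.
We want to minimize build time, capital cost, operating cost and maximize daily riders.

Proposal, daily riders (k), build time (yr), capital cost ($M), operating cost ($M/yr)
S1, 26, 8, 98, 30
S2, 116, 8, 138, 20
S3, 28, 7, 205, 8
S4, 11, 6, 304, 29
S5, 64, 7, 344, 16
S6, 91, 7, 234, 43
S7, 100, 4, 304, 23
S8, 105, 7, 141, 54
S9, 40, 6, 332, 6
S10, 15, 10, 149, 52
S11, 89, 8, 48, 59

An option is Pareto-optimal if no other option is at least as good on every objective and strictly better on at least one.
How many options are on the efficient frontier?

9

S1: not dominated.
S2: not dominated (best daily riders).
S3: not dominated.
S4: dominated by S7 (daily riders 100≥11, build time 4≤6, capital cost 304≤304, operating cost 23≤29).
S5: not dominated.
S6: not dominated.
S7: not dominated (best build time).
S8: not dominated.
S9: not dominated (best operating cost).
S10: dominated by S1 (daily riders 26≥15, build time 8≤10, capital cost 98≤149, operating cost 30≤52).
S11: not dominated (best capital cost).
Pareto-optimal: S1, S2, S3, S5, S6, S7, S8, S9, S11 → 9.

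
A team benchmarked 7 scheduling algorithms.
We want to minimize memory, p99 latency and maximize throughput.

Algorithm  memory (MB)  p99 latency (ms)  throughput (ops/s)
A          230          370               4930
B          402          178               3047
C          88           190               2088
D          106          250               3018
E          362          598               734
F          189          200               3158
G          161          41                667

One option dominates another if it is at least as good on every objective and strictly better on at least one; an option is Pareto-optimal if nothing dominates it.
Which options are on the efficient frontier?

A: not dominated (best throughput).
B: not dominated.
C: not dominated (best memory).
D: not dominated.
E: dominated by A (memory 230≤362, p99 latency 370≤598, throughput 4930≥734).
F: not dominated.
G: not dominated (best p99 latency).

A, B, C, D, F, G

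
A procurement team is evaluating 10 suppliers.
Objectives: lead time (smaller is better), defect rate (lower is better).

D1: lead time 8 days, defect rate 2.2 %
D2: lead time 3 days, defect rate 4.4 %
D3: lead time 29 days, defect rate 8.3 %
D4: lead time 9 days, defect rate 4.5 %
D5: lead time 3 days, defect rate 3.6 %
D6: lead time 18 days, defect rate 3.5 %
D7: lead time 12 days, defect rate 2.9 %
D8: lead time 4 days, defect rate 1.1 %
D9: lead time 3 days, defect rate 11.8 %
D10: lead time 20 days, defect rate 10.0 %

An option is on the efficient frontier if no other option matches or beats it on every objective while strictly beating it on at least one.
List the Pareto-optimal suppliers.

D5, D8

D1: dominated by D8 (lead time 4≤8, defect rate 1.1≤2.2).
D2: dominated by D5 (lead time 3≤3, defect rate 3.6≤4.4).
D3: dominated by D1 (lead time 8≤29, defect rate 2.2≤8.3).
D4: dominated by D1 (lead time 8≤9, defect rate 2.2≤4.5).
D5: not dominated.
D6: dominated by D1 (lead time 8≤18, defect rate 2.2≤3.5).
D7: dominated by D1 (lead time 8≤12, defect rate 2.2≤2.9).
D8: not dominated (best defect rate).
D9: dominated by D2 (lead time 3≤3, defect rate 4.4≤11.8).
D10: dominated by D1 (lead time 8≤20, defect rate 2.2≤10.0).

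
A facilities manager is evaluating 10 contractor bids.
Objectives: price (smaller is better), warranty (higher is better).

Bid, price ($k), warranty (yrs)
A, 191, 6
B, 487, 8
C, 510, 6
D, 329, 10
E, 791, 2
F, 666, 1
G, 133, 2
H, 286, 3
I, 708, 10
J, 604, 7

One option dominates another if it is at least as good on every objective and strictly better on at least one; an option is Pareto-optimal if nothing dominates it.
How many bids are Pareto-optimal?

3

A: not dominated.
B: dominated by D (price 329≤487, warranty 10≥8).
C: dominated by A (price 191≤510, warranty 6≥6).
D: not dominated.
E: dominated by A (price 191≤791, warranty 6≥2).
F: dominated by A (price 191≤666, warranty 6≥1).
G: not dominated (best price).
H: dominated by A (price 191≤286, warranty 6≥3).
I: dominated by D (price 329≤708, warranty 10≥10).
J: dominated by B (price 487≤604, warranty 8≥7).
Pareto-optimal: A, D, G → 3.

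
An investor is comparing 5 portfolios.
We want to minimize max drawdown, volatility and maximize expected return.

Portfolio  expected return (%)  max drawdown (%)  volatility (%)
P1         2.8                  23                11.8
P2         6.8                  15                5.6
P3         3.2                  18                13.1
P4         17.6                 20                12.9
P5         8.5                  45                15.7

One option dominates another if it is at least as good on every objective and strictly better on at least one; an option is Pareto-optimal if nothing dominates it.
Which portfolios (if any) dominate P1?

P2: expected return 6.8≥2.8, max drawdown 15≤23, volatility 5.6≤11.8 — dominates P1.
Others (P3, P4, P5) are each worse than P1 on at least one objective.

P2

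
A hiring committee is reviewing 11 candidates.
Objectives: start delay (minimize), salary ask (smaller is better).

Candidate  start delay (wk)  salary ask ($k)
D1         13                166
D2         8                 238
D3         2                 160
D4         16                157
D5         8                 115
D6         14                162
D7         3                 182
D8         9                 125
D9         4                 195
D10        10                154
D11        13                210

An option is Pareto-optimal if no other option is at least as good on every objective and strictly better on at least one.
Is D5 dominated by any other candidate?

No

D1: worse on start delay (13 vs 8).
D2: worse on salary ask (238 vs 115).
D3: worse on salary ask (160 vs 115).
D4: worse on start delay (16 vs 8).
D6: worse on start delay (14 vs 8).
D7: worse on salary ask (182 vs 115).
D8: worse on start delay (9 vs 8).
D9: worse on salary ask (195 vs 115).
D10: worse on start delay (10 vs 8).
D11: worse on start delay (13 vs 8).
No option is at least as good as D5 on every objective and strictly better on one.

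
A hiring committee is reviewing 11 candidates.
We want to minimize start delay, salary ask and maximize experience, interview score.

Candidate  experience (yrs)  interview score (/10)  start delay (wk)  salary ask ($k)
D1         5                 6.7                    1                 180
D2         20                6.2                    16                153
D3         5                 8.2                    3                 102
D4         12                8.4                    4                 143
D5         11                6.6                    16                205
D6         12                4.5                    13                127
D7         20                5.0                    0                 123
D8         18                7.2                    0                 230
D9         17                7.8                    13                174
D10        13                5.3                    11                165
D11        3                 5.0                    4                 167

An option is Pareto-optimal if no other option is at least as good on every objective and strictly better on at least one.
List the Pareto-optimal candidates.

D1, D2, D3, D4, D7, D8, D9, D10

D1: not dominated.
D2: not dominated.
D3: not dominated (best salary ask).
D4: not dominated (best interview score).
D5: dominated by D4 (experience 12≥11, interview score 8.4≥6.6, start delay 4≤16, salary ask 143≤205).
D6: dominated by D7 (experience 20≥12, interview score 5.0≥4.5, start delay 0≤13, salary ask 123≤127).
D7: not dominated.
D8: not dominated.
D9: not dominated.
D10: not dominated.
D11: dominated by D3 (experience 5≥3, interview score 8.2≥5.0, start delay 3≤4, salary ask 102≤167).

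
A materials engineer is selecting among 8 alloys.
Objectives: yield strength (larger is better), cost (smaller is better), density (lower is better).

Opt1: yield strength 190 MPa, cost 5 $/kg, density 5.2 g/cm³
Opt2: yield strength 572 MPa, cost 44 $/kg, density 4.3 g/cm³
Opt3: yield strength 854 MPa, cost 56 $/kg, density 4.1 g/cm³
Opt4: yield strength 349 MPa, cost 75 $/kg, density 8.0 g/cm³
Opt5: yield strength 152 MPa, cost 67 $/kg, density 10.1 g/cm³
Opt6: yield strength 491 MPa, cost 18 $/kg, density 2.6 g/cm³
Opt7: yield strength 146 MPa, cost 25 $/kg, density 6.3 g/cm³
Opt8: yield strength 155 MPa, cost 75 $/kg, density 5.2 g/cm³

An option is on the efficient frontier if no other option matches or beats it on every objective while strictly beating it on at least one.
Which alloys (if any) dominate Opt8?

Opt1, Opt2, Opt3, Opt6

Opt1: yield strength 190≥155, cost 5≤75, density 5.2≤5.2 — dominates Opt8.
Opt2: yield strength 572≥155, cost 44≤75, density 4.3≤5.2 — dominates Opt8.
Opt3: yield strength 854≥155, cost 56≤75, density 4.1≤5.2 — dominates Opt8.
Opt6: yield strength 491≥155, cost 18≤75, density 2.6≤5.2 — dominates Opt8.
Others (Opt4, Opt5, Opt7) are each worse than Opt8 on at least one objective.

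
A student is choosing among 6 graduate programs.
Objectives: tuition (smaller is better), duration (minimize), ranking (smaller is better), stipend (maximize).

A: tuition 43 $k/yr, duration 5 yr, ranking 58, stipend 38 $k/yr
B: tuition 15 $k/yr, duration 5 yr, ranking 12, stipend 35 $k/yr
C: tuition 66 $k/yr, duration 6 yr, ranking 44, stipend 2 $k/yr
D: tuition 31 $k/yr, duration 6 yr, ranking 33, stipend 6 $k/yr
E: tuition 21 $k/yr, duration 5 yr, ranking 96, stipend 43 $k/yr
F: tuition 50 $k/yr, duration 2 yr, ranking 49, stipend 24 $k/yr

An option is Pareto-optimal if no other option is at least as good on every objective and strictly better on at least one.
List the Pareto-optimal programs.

A, B, E, F

A: not dominated.
B: not dominated (best tuition).
C: dominated by B (tuition 15≤66, duration 5≤6, ranking 12≤44, stipend 35≥2).
D: dominated by B (tuition 15≤31, duration 5≤6, ranking 12≤33, stipend 35≥6).
E: not dominated (best stipend).
F: not dominated (best duration).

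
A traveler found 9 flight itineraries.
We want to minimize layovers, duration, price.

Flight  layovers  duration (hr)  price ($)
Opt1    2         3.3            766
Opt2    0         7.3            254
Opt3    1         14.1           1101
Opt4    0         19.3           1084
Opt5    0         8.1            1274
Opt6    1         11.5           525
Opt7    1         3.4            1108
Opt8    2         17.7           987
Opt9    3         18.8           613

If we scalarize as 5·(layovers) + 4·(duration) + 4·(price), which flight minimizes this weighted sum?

Opt1: 5·2 + 4·3.3 + 4·766 = 3087.2
Opt2: 5·0 + 4·7.3 + 4·254 = 1045.2
Opt3: 5·1 + 4·14.1 + 4·1101 = 4465.4
Opt4: 5·0 + 4·19.3 + 4·1084 = 4413.2
Opt5: 5·0 + 4·8.1 + 4·1274 = 5128.4
Opt6: 5·1 + 4·11.5 + 4·525 = 2151.0
Opt7: 5·1 + 4·3.4 + 4·1108 = 4450.6
Opt8: 5·2 + 4·17.7 + 4·987 = 4028.8
Opt9: 5·3 + 4·18.8 + 4·613 = 2542.2
Lowest: Opt2 at 1045.2.

Opt2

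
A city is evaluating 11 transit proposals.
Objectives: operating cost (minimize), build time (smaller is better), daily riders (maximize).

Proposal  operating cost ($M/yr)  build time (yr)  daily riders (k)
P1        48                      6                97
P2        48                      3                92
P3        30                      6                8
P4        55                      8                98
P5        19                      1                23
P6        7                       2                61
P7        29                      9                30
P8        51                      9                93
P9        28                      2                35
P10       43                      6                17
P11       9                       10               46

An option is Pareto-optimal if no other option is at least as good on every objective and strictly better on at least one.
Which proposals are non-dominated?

P1: not dominated.
P2: not dominated.
P3: dominated by P5 (operating cost 19≤30, build time 1≤6, daily riders 23≥8).
P4: not dominated (best daily riders).
P5: not dominated (best build time).
P6: not dominated (best operating cost).
P7: dominated by P6 (operating cost 7≤29, build time 2≤9, daily riders 61≥30).
P8: dominated by P1 (operating cost 48≤51, build time 6≤9, daily riders 97≥93).
P9: dominated by P6 (operating cost 7≤28, build time 2≤2, daily riders 61≥35).
P10: dominated by P5 (operating cost 19≤43, build time 1≤6, daily riders 23≥17).
P11: dominated by P6 (operating cost 7≤9, build time 2≤10, daily riders 61≥46).

P1, P2, P4, P5, P6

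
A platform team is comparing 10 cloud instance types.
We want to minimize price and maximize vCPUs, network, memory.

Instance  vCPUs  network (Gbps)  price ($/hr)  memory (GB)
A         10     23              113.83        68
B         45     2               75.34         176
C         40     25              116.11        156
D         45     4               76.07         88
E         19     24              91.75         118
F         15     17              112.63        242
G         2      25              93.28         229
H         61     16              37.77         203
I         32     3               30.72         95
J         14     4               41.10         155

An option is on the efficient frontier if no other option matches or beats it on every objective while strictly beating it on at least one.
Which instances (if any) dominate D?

H

H: vCPUs 61≥45, network 16≥4, price 37.77≤76.07, memory 203≥88 — dominates D.
Others (A, B, C, E, F, G, I, J) are each worse than D on at least one objective.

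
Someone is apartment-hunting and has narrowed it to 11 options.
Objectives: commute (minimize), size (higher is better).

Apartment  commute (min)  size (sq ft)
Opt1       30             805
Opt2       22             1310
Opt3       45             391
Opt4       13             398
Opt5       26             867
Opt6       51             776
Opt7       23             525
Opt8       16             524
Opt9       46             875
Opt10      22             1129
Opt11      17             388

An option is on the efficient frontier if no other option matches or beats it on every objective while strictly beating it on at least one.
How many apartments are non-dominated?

3

Opt1: dominated by Opt2 (commute 22≤30, size 1310≥805).
Opt2: not dominated (best size).
Opt3: dominated by Opt1 (commute 30≤45, size 805≥391).
Opt4: not dominated (best commute).
Opt5: dominated by Opt2 (commute 22≤26, size 1310≥867).
Opt6: dominated by Opt1 (commute 30≤51, size 805≥776).
Opt7: dominated by Opt2 (commute 22≤23, size 1310≥525).
Opt8: not dominated.
Opt9: dominated by Opt2 (commute 22≤46, size 1310≥875).
Opt10: dominated by Opt2 (commute 22≤22, size 1310≥1129).
Opt11: dominated by Opt4 (commute 13≤17, size 398≥388).
Pareto-optimal: Opt2, Opt4, Opt8 → 3.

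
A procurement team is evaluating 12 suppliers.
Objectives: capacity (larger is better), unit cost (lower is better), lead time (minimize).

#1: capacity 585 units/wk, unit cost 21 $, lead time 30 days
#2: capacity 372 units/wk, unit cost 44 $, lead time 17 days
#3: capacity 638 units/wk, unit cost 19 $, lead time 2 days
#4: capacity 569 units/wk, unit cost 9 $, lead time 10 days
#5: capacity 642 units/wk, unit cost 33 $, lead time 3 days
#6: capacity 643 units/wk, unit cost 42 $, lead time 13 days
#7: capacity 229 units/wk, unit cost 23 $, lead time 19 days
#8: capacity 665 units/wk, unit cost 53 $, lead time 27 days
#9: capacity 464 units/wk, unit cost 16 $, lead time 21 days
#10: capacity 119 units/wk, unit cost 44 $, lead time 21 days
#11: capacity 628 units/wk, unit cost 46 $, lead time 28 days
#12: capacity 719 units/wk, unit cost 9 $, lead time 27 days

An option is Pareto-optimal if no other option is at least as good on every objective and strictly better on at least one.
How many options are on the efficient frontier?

#1: dominated by #3 (capacity 638≥585, unit cost 19≤21, lead time 2≤30).
#2: dominated by #3 (capacity 638≥372, unit cost 19≤44, lead time 2≤17).
#3: not dominated (best lead time).
#4: not dominated.
#5: not dominated.
#6: not dominated.
#7: dominated by #3 (capacity 638≥229, unit cost 19≤23, lead time 2≤19).
#8: dominated by #12 (capacity 719≥665, unit cost 9≤53, lead time 27≤27).
#9: dominated by #4 (capacity 569≥464, unit cost 9≤16, lead time 10≤21).
#10: dominated by #2 (capacity 372≥119, unit cost 44≤44, lead time 17≤21).
#11: dominated by #3 (capacity 638≥628, unit cost 19≤46, lead time 2≤28).
#12: not dominated (best capacity).
Pareto-optimal: #3, #4, #5, #6, #12 → 5.

5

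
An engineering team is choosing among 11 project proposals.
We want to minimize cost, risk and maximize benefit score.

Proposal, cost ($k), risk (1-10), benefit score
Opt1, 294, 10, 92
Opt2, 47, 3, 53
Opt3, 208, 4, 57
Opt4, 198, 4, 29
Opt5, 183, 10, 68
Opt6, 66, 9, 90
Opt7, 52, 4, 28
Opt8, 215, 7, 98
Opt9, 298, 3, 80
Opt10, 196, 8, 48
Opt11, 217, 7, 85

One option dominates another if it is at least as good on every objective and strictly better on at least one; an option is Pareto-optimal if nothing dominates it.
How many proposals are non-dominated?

5

Opt1: dominated by Opt8 (cost 215≤294, risk 7≤10, benefit score 98≥92).
Opt2: not dominated (best cost).
Opt3: not dominated.
Opt4: dominated by Opt2 (cost 47≤198, risk 3≤4, benefit score 53≥29).
Opt5: dominated by Opt6 (cost 66≤183, risk 9≤10, benefit score 90≥68).
Opt6: not dominated.
Opt7: dominated by Opt2 (cost 47≤52, risk 3≤4, benefit score 53≥28).
Opt8: not dominated (best benefit score).
Opt9: not dominated.
Opt10: dominated by Opt2 (cost 47≤196, risk 3≤8, benefit score 53≥48).
Opt11: dominated by Opt8 (cost 215≤217, risk 7≤7, benefit score 98≥85).
Pareto-optimal: Opt2, Opt3, Opt6, Opt8, Opt9 → 5.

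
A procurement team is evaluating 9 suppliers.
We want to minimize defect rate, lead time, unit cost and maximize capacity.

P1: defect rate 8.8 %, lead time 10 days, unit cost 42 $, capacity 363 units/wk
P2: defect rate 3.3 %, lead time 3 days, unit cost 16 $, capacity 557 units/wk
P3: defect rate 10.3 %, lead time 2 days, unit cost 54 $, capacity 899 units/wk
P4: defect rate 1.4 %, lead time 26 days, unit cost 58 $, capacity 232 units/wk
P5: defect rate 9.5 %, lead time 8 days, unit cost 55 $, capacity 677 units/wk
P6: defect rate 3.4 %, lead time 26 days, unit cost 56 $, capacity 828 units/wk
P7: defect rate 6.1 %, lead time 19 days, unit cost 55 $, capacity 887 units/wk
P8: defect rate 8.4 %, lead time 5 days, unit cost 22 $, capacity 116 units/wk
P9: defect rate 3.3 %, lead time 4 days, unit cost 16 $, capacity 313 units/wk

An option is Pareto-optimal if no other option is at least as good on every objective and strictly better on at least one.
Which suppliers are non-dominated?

P1: dominated by P2 (defect rate 3.3≤8.8, lead time 3≤10, unit cost 16≤42, capacity 557≥363).
P2: not dominated.
P3: not dominated (best lead time).
P4: not dominated (best defect rate).
P5: not dominated.
P6: not dominated.
P7: not dominated.
P8: dominated by P2 (defect rate 3.3≤8.4, lead time 3≤5, unit cost 16≤22, capacity 557≥116).
P9: dominated by P2 (defect rate 3.3≤3.3, lead time 3≤4, unit cost 16≤16, capacity 557≥313).

P2, P3, P4, P5, P6, P7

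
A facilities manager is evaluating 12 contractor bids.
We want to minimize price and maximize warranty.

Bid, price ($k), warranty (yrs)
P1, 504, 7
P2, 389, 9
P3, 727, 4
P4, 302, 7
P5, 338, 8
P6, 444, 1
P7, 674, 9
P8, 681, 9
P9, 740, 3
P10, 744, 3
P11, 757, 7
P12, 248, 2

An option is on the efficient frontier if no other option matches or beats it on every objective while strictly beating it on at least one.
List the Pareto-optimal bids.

P1: dominated by P2 (price 389≤504, warranty 9≥7).
P2: not dominated.
P3: dominated by P1 (price 504≤727, warranty 7≥4).
P4: not dominated.
P5: not dominated.
P6: dominated by P2 (price 389≤444, warranty 9≥1).
P7: dominated by P2 (price 389≤674, warranty 9≥9).
P8: dominated by P2 (price 389≤681, warranty 9≥9).
P9: dominated by P1 (price 504≤740, warranty 7≥3).
P10: dominated by P1 (price 504≤744, warranty 7≥3).
P11: dominated by P1 (price 504≤757, warranty 7≥7).
P12: not dominated (best price).

P2, P4, P5, P12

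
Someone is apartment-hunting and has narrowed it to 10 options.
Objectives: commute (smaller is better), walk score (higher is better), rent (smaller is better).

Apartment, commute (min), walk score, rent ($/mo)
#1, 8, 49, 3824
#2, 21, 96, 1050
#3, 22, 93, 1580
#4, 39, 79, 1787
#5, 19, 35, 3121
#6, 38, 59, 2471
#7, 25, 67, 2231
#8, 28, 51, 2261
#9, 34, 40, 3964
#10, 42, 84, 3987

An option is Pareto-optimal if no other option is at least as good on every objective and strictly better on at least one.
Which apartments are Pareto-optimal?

#1, #2, #5

#1: not dominated (best commute).
#2: not dominated (best walk score).
#3: dominated by #2 (commute 21≤22, walk score 96≥93, rent 1050≤1580).
#4: dominated by #2 (commute 21≤39, walk score 96≥79, rent 1050≤1787).
#5: not dominated.
#6: dominated by #2 (commute 21≤38, walk score 96≥59, rent 1050≤2471).
#7: dominated by #2 (commute 21≤25, walk score 96≥67, rent 1050≤2231).
#8: dominated by #2 (commute 21≤28, walk score 96≥51, rent 1050≤2261).
#9: dominated by #1 (commute 8≤34, walk score 49≥40, rent 3824≤3964).
#10: dominated by #2 (commute 21≤42, walk score 96≥84, rent 1050≤3987).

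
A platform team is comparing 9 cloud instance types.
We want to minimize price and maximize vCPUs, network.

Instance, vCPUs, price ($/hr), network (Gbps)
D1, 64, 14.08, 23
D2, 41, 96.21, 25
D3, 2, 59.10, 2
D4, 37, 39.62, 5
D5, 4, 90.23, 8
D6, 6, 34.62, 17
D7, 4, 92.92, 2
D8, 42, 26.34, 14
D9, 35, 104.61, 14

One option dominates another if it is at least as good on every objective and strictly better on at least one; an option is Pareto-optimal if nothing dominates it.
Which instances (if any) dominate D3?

D1, D4, D6, D8

D1: vCPUs 64≥2, price 14.08≤59.10, network 23≥2 — dominates D3.
D4: vCPUs 37≥2, price 39.62≤59.10, network 5≥2 — dominates D3.
D6: vCPUs 6≥2, price 34.62≤59.10, network 17≥2 — dominates D3.
D8: vCPUs 42≥2, price 26.34≤59.10, network 14≥2 — dominates D3.
Others (D2, D5, D7, D9) are each worse than D3 on at least one objective.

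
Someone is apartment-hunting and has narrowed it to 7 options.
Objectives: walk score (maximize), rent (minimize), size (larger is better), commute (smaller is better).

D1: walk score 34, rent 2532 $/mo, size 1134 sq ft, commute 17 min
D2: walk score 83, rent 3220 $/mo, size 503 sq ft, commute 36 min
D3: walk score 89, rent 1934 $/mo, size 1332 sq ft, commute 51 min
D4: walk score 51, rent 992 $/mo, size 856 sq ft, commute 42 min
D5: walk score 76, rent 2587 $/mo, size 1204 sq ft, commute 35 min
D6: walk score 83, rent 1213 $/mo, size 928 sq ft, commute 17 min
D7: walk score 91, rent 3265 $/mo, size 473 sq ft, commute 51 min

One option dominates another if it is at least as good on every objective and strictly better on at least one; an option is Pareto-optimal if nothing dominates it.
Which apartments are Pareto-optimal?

D1, D3, D4, D5, D6, D7

D1: not dominated.
D2: dominated by D6 (walk score 83≥83, rent 1213≤3220, size 928≥503, commute 17≤36).
D3: not dominated (best size).
D4: not dominated (best rent).
D5: not dominated.
D6: not dominated.
D7: not dominated (best walk score).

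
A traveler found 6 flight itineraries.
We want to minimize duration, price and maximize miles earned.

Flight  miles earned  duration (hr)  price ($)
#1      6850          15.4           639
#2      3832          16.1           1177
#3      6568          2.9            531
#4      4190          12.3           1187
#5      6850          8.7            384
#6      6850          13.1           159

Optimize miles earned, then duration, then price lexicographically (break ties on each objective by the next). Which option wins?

First maximize miles earned: best is 6850, kept {#1, #5, #6}.
Then minimize duration: best is 8.7, kept {#5}.

#5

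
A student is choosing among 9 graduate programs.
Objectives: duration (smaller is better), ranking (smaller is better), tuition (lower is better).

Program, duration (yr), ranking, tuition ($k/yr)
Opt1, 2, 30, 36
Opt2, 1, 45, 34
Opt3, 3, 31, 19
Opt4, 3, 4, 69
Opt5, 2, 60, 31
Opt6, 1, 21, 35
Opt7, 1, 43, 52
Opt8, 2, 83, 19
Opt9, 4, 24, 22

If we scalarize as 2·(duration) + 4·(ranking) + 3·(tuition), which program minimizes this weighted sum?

Opt1: 2·2 + 4·30 + 3·36 = 232
Opt2: 2·1 + 4·45 + 3·34 = 284
Opt3: 2·3 + 4·31 + 3·19 = 187
Opt4: 2·3 + 4·4 + 3·69 = 229
Opt5: 2·2 + 4·60 + 3·31 = 337
Opt6: 2·1 + 4·21 + 3·35 = 191
Opt7: 2·1 + 4·43 + 3·52 = 330
Opt8: 2·2 + 4·83 + 3·19 = 393
Opt9: 2·4 + 4·24 + 3·22 = 170
Lowest: Opt9 at 170.

Opt9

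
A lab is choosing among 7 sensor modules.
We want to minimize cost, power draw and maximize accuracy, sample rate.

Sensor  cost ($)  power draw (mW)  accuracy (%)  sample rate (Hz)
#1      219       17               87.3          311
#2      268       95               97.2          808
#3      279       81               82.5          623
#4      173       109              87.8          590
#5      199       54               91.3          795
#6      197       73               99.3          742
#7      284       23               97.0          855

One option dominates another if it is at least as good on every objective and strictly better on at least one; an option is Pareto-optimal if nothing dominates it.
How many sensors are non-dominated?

#1: not dominated (best power draw).
#2: not dominated.
#3: dominated by #5 (cost 199≤279, power draw 54≤81, accuracy 91.3≥82.5, sample rate 795≥623).
#4: not dominated (best cost).
#5: not dominated.
#6: not dominated (best accuracy).
#7: not dominated (best sample rate).
Pareto-optimal: #1, #2, #4, #5, #6, #7 → 6.

6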